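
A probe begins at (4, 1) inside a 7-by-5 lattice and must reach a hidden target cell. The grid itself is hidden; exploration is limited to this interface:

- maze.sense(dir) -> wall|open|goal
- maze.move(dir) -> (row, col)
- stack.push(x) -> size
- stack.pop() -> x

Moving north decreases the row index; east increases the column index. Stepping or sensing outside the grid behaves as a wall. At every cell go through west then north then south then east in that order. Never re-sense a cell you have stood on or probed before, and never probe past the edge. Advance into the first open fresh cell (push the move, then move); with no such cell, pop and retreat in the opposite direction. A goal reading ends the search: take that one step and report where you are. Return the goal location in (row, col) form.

-> sense(west)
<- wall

-> sense(north)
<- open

-> push(north)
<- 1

-> move(north)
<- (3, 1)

-> sense(west)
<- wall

-> sense(north)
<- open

-> push(north)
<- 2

-> move(north)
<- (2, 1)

-> sense(west)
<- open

-> push(west)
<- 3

-> move(west)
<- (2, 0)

-> sense(north)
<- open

-> push(north)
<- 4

-> move(north)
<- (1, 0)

-> sense(north)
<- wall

-> sense(east)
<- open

-> push(east)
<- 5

-> move(east)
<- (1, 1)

-> sense(north)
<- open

-> push(north)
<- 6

-> move(north)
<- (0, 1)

-> sense(east)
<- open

-> push(east)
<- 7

-> move(east)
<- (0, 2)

-> sense(south)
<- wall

-> sense(east)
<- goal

-> move(east)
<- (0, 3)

Answer: (0, 3)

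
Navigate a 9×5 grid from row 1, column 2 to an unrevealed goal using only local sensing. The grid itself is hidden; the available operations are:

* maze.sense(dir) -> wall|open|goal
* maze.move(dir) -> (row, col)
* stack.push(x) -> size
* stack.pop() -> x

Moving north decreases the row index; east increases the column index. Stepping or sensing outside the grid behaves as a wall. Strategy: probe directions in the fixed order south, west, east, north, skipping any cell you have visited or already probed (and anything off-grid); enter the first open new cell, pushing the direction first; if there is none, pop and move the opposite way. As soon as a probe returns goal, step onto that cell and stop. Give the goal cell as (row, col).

;; 1. maze.sense(dir=south) == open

;; 2. stack.push(x=south) == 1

;; 3. maze.move(dir=south) == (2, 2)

;; 4. maze.sense(dir=south) == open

;; 5. stack.push(x=south) == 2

;; 6. maze.move(dir=south) == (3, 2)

;; 7. maze.sense(dir=south) == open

;; 8. stack.push(x=south) == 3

;; 9. maze.move(dir=south) == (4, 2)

;; 10. maze.sense(dir=south) == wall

;; 11. maze.sense(dir=west) == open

;; 12. stack.push(x=west) == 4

;; 13. maze.move(dir=west) == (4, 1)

;; 14. maze.sense(dir=south) == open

;; 15. stack.push(x=south) == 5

;; 16. maze.move(dir=south) == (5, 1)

;; 17. maze.sense(dir=south) == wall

;; 18. maze.sense(dir=west) == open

;; 19. stack.push(x=west) == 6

;; 20. maze.move(dir=west) == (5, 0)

;; 21. maze.sense(dir=south) == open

;; 22. stack.push(x=south) == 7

;; 23. maze.move(dir=south) == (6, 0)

;; 24. maze.sense(dir=south) == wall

;; 25. stack.pop() == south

;; 26. maze.move(dir=north) == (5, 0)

;; 27. maze.sense(dir=north) == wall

;; 28. stack.pop() == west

;; 29. maze.move(dir=east) == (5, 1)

;; 30. stack.pop() == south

;; 31. maze.move(dir=north) == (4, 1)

;; 32. maze.sense(dir=north) == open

;; 33. stack.push(x=north) == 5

;; 34. maze.move(dir=north) == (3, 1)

;; 35. maze.sense(dir=west) == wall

;; 36. maze.sense(dir=north) == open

;; 37. stack.push(x=north) == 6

;; 38. maze.move(dir=north) == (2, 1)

;; 39. maze.sense(dir=west) == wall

;; 40. maze.sense(dir=north) == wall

;; 41. stack.pop() == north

;; 42. maze.move(dir=south) == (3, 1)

;; 43. stack.pop() == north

;; 44. maze.move(dir=south) == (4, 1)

;; 45. stack.pop() == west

;; 46. maze.move(dir=east) == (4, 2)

;; 47. maze.sense(dir=east) == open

;; 48. stack.push(x=east) == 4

;; 49. maze.move(dir=east) == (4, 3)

;; 50. maze.sense(dir=south) == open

;; 51. stack.push(x=south) == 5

;; 52. maze.move(dir=south) == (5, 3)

;; 53. maze.sense(dir=south) == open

;; 54. stack.push(x=south) == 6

;; 55. maze.move(dir=south) == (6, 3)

;; 56. maze.sense(dir=south) == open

;; 57. stack.push(x=south) == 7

;; 58. maze.move(dir=south) == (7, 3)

;; 59. maze.sense(dir=south) == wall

;; 60. maze.sense(dir=west) == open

;; 61. stack.push(x=west) == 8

;; 62. maze.move(dir=west) == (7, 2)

;; 63. maze.sense(dir=south) == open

;; 64. stack.push(x=south) == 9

;; 65. maze.move(dir=south) == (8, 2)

;; 66. maze.sense(dir=west) == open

;; 67. stack.push(x=west) == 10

;; 68. maze.move(dir=west) == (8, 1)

;; 69. maze.sense(dir=west) == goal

;; 70. maze.move(dir=west) == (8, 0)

Answer: (8, 0)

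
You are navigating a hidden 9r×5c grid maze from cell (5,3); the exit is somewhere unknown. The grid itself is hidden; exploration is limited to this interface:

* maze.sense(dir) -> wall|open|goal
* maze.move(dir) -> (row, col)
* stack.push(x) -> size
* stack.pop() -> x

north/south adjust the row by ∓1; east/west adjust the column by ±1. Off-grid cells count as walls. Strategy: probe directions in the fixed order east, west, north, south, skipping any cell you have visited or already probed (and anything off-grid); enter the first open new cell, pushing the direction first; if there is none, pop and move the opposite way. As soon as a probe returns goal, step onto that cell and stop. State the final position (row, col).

# 1. maze.sense(dir→east) ~> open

# 2. stack.push(x→east) ~> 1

# 3. maze.move(dir→east) ~> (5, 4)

# 4. maze.sense(dir→north) ~> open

# 5. stack.push(x→north) ~> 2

# 6. maze.move(dir→north) ~> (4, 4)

# 7. maze.sense(dir→west) ~> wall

# 8. maze.sense(dir→north) ~> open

# 9. stack.push(x→north) ~> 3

# 10. maze.move(dir→north) ~> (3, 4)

# 11. maze.sense(dir→west) ~> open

# 12. stack.push(x→west) ~> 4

# 13. maze.move(dir→west) ~> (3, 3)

# 14. maze.sense(dir→west) ~> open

# 15. stack.push(x→west) ~> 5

# 16. maze.move(dir→west) ~> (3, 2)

# 17. maze.sense(dir→west) ~> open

# 18. stack.push(x→west) ~> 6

# 19. maze.move(dir→west) ~> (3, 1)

# 20. maze.sense(dir→west) ~> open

# 21. stack.push(x→west) ~> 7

# 22. maze.move(dir→west) ~> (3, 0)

# 23. maze.sense(dir→north) ~> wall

# 24. maze.sense(dir→south) ~> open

# 25. stack.push(x→south) ~> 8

# 26. maze.move(dir→south) ~> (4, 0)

# 27. maze.sense(dir→east) ~> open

# 28. stack.push(x→east) ~> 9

# 29. maze.move(dir→east) ~> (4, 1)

# 30. maze.sense(dir→east) ~> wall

# 31. maze.sense(dir→south) ~> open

# 32. stack.push(x→south) ~> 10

# 33. maze.move(dir→south) ~> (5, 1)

# 34. maze.sense(dir→east) ~> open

# 35. stack.push(x→east) ~> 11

# 36. maze.move(dir→east) ~> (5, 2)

# 37. maze.sense(dir→south) ~> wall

# 38. stack.pop() ~> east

# 39. maze.move(dir→west) ~> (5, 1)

# 40. maze.sense(dir→west) ~> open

# 41. stack.push(x→west) ~> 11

# 42. maze.move(dir→west) ~> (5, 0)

# 43. maze.sense(dir→south) ~> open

# 44. stack.push(x→south) ~> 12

# 45. maze.move(dir→south) ~> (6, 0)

# 46. maze.sense(dir→east) ~> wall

# 47. maze.sense(dir→south) ~> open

# 48. stack.push(x→south) ~> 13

# 49. maze.move(dir→south) ~> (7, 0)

# 50. maze.sense(dir→east) ~> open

# 51. stack.push(x→east) ~> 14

# 52. maze.move(dir→east) ~> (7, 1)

# 53. maze.sense(dir→east) ~> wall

# 54. maze.sense(dir→south) ~> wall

# 55. stack.pop() ~> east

# 56. maze.move(dir→west) ~> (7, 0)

# 57. maze.sense(dir→south) ~> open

# 58. stack.push(x→south) ~> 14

# 59. maze.move(dir→south) ~> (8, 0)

# 60. stack.pop() ~> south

# 61. maze.move(dir→north) ~> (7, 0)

# 62. stack.pop() ~> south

# 63. maze.move(dir→north) ~> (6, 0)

# 64. stack.pop() ~> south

# 65. maze.move(dir→north) ~> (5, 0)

# 66. stack.pop() ~> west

# 67. maze.move(dir→east) ~> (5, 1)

# 68. stack.pop() ~> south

# 69. maze.move(dir→north) ~> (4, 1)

# 70. stack.pop() ~> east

# 71. maze.move(dir→west) ~> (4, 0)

# 72. stack.pop() ~> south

# 73. maze.move(dir→north) ~> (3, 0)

# 74. stack.pop() ~> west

# 75. maze.move(dir→east) ~> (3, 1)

# 76. maze.sense(dir→north) ~> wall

# 77. stack.pop() ~> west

# 78. maze.move(dir→east) ~> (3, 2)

# 79. maze.sense(dir→north) ~> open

# 80. stack.push(x→north) ~> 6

# 81. maze.move(dir→north) ~> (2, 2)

# 82. maze.sense(dir→east) ~> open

# 83. stack.push(x→east) ~> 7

# 84. maze.move(dir→east) ~> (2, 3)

# 85. maze.sense(dir→east) ~> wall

# 86. maze.sense(dir→north) ~> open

# 87. stack.push(x→north) ~> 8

# 88. maze.move(dir→north) ~> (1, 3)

# 89. maze.sense(dir→east) ~> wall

# 90. maze.sense(dir→west) ~> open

# 91. stack.push(x→west) ~> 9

# 92. maze.move(dir→west) ~> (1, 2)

# 93. maze.sense(dir→west) ~> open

# 94. stack.push(x→west) ~> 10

# 95. maze.move(dir→west) ~> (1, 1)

# 96. maze.sense(dir→west) ~> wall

# 97. maze.sense(dir→north) ~> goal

# 98. maze.move(dir→north) ~> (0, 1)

Answer: (0, 1)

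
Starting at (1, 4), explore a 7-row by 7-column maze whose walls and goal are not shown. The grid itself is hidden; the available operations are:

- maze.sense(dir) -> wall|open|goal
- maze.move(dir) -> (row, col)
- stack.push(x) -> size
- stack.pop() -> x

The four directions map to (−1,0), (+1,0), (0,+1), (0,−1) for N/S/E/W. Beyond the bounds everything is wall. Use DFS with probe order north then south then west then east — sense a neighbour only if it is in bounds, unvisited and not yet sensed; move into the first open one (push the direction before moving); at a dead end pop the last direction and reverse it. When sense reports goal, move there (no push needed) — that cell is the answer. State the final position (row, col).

I call maze.sense using north, which returns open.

I invoke stack.push using north, and observe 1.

Calling maze.move using north, and observe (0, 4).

I run maze.sense using west, → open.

I run stack.push using west, : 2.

Invoking maze.move using west, and get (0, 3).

Now I run maze.sense using south, and observe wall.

Using maze.sense using west, and get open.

Then stack.push using west, — result: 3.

Now I run maze.move using west, → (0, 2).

I invoke maze.sense using south, → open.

Now I run stack.push using south, : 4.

I invoke maze.move using south, yielding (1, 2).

Invoking maze.sense using south, — result: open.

Next I call stack.push using south, yielding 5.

I run maze.move using south, and see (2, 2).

I run maze.sense using south, and get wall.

I try maze.sense using west, which returns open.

Next I call stack.push using west, and get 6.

Now I run maze.move using west, giving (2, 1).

Invoking maze.sense using north, : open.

I use stack.push using north, and get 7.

I use maze.move using north, yielding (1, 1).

Invoking maze.sense using north, and get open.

I invoke stack.push using north, giving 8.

Then maze.move using north, : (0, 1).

I call maze.sense using west, and observe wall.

Now I run stack.pop, and see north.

Calling maze.move using south, which returns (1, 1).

Using maze.sense using west, giving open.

Invoking stack.push using west, and observe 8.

Next I call maze.move using west, yielding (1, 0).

Now I run maze.sense using south, which returns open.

I try stack.push using south, and observe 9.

I run maze.move using south, → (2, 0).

I use maze.sense using south, yielding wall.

Now I run stack.pop(), giving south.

Calling maze.move using north, → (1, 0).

Now I run stack.pop, — result: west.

I use maze.move using east, → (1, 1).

Using stack.pop(), — result: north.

I invoke maze.move using south, which returns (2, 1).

Calling maze.sense using south, and observe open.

I use stack.push using south, : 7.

Now I run maze.move using south, → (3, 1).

Now I run maze.sense using south, which returns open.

I invoke stack.push using south, and get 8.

Now I run maze.move using south, and get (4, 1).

Then maze.sense using south, and see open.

I use stack.push using south, : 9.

I use maze.move using south, — result: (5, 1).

I run maze.sense using south, : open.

I use stack.push using south, and see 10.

Then maze.move using south, → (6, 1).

Next I call maze.sense using west, — result: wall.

I invoke maze.sense using east, and see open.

I invoke stack.push using east, : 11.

I try maze.move using east, → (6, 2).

I use maze.sense using north, and observe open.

Using stack.push using north, which returns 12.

I call maze.move using north, giving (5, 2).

I call maze.sense using north, giving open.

Next I call stack.push using north, and observe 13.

Invoking maze.move using north, : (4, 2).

Next I call maze.sense using east, — result: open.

Invoking stack.push using east, giving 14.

Now I run maze.move using east, giving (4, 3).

Calling maze.sense using north, which returns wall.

Next I call maze.sense using south, → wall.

I use maze.sense using east, and get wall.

I use stack.pop(), and see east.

I use maze.move using west, and get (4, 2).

Now I run stack.pop(), giving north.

Calling maze.move using south, and get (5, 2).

I try stack.pop, and get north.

Next I call maze.move using south, giving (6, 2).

Invoking maze.sense using east, and observe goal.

Next I call maze.move using east, yielding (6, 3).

Answer: (6, 3)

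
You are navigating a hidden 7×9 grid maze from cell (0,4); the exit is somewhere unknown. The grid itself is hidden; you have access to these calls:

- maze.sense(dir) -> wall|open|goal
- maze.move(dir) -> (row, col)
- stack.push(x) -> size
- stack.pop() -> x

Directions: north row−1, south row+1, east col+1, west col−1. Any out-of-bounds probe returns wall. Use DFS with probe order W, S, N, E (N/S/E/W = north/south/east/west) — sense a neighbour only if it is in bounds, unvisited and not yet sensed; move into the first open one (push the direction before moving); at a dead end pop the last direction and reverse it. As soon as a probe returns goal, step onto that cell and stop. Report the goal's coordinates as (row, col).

Then maze.sense passing dir: west, and get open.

I use stack.push passing x: west, and get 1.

Using maze.move passing dir: west, which returns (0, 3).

Using maze.sense passing dir: west, giving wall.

Next I call maze.sense passing dir: south, → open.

Calling stack.push passing x: south, giving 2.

I run maze.move passing dir: south, giving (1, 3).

Now I run maze.sense passing dir: west, — result: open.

Now I run stack.push passing x: west, giving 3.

I call maze.move passing dir: west, — result: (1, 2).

Calling maze.sense passing dir: west, : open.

I run stack.push passing x: west, and observe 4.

Calling maze.move passing dir: west, and see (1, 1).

I try maze.sense passing dir: west, — result: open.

I run stack.push passing x: west, — result: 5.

Using maze.move passing dir: west, and see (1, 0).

I invoke maze.sense passing dir: south, and get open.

I use stack.push passing x: south, and see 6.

I use maze.move passing dir: south, yielding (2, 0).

Next I call maze.sense passing dir: south, → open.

I try stack.push passing x: south, and see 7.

I use maze.move passing dir: south, which returns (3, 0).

Next I call maze.sense passing dir: south, which returns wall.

I run maze.sense passing dir: east, yielding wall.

Now I run stack.pop(), yielding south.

I try maze.move passing dir: north, and see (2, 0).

Calling maze.sense passing dir: east, and see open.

Invoking stack.push passing x: east, and observe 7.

Now I run maze.move passing dir: east, → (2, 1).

I invoke maze.sense passing dir: east, and see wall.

I run stack.pop, giving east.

I call maze.move passing dir: west, and see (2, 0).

Next I call stack.pop, and see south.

Using maze.move passing dir: north, which returns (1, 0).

Calling maze.sense passing dir: north, and get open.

Invoking stack.push passing x: north, yielding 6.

Using maze.move passing dir: north, which returns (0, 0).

Using maze.sense passing dir: east, — result: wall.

Using stack.pop, → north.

I invoke maze.move passing dir: south, yielding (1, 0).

I use stack.pop(), and observe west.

Using maze.move passing dir: east, and see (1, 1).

Now I run stack.pop, giving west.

I run maze.move passing dir: east, and get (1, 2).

I run stack.pop, which returns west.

Using maze.move passing dir: east, and get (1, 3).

I run maze.sense passing dir: south, yielding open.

I invoke stack.push passing x: south, — result: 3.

Calling maze.move passing dir: south, and observe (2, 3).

Now I run maze.sense passing dir: south, — result: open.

Calling stack.push passing x: south, : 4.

Then maze.move passing dir: south, which returns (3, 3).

I call maze.sense passing dir: west, and see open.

Then stack.push passing x: west, which returns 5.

Using maze.move passing dir: west, and observe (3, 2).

Next I call maze.sense passing dir: south, and get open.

I run stack.push passing x: south, and see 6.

Now I run maze.move passing dir: south, giving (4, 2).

I use maze.sense passing dir: west, yielding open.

Then stack.push passing x: west, → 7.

I run maze.move passing dir: west, yielding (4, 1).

Calling maze.sense passing dir: south, and see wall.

Calling stack.pop(), and observe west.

Using maze.move passing dir: east, giving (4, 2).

I run maze.sense passing dir: south, and get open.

Now I run stack.push passing x: south, and observe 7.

I run maze.move passing dir: south, → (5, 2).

Now I run maze.sense passing dir: south, — result: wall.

I use maze.sense passing dir: east, — result: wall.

I invoke stack.pop, — result: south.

I use maze.move passing dir: north, and see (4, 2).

Calling maze.sense passing dir: east, and observe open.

Calling stack.push passing x: east, and get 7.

I invoke maze.move passing dir: east, → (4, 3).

Then maze.sense passing dir: east, and observe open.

Calling stack.push passing x: east, and observe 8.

I use maze.move passing dir: east, and observe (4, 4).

I run maze.sense passing dir: south, and get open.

Next I call stack.push passing x: south, and observe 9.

Now I run maze.move passing dir: south, and get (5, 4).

Next I call maze.sense passing dir: south, : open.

I invoke stack.push passing x: south, and observe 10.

Now I run maze.move passing dir: south, and observe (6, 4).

Now I run maze.sense passing dir: west, giving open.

Using stack.push passing x: west, : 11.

I invoke maze.move passing dir: west, giving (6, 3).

I run stack.pop, yielding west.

Using maze.move passing dir: east, → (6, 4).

I run maze.sense passing dir: east, yielding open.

I try stack.push passing x: east, and observe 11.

Calling maze.move passing dir: east, giving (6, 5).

Then maze.sense passing dir: north, → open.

I invoke stack.push passing x: north, → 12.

Using maze.move passing dir: north, yielding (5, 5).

Invoking maze.sense passing dir: north, yielding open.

I invoke stack.push passing x: north, giving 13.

I invoke maze.move passing dir: north, yielding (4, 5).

Using maze.sense passing dir: north, and see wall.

I try maze.sense passing dir: east, giving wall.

Invoking stack.pop, and get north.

I run maze.move passing dir: south, and observe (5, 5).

I run maze.sense passing dir: east, and see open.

I use stack.push passing x: east, and observe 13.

I try maze.move passing dir: east, and get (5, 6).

I use maze.sense passing dir: south, : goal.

Using maze.move passing dir: south, : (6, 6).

Answer: (6, 6)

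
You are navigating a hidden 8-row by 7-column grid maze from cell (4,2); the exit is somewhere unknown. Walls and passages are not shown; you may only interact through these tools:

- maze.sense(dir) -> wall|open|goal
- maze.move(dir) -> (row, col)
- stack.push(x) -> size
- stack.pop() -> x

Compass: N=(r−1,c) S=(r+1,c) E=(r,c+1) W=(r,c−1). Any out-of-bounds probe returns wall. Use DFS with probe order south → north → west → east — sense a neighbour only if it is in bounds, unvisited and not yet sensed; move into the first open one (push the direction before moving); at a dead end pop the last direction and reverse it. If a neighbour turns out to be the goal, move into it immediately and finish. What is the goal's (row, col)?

! maze.sense(dir=south) : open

! stack.push(x=south) : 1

! maze.move(dir=south) : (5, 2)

! maze.sense(dir=south) : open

! stack.push(x=south) : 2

! maze.move(dir=south) : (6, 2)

! maze.sense(dir=south) : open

! stack.push(x=south) : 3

! maze.move(dir=south) : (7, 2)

! maze.sense(dir=west) : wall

! maze.sense(dir=east) : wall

! stack.pop() : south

! maze.move(dir=north) : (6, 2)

! maze.sense(dir=west) : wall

! maze.sense(dir=east) : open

! stack.push(x=east) : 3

! maze.move(dir=east) : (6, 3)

! maze.sense(dir=north) : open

! stack.push(x=north) : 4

! maze.move(dir=north) : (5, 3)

! maze.sense(dir=north) : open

! stack.push(x=north) : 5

! maze.move(dir=north) : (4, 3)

! maze.sense(dir=north) : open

! stack.push(x=north) : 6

! maze.move(dir=north) : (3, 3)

! maze.sense(dir=north) : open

! stack.push(x=north) : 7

! maze.move(dir=north) : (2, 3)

! maze.sense(dir=north) : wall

! maze.sense(dir=west) : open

! stack.push(x=west) : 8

! maze.move(dir=west) : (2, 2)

! maze.sense(dir=south) : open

! stack.push(x=south) : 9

! maze.move(dir=south) : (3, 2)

! maze.sense(dir=west) : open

! stack.push(x=west) : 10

! maze.move(dir=west) : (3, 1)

! maze.sense(dir=south) : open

! stack.push(x=south) : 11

! maze.move(dir=south) : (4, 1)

! maze.sense(dir=south) : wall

! maze.sense(dir=west) : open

! stack.push(x=west) : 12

! maze.move(dir=west) : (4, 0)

! maze.sense(dir=south) : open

! stack.push(x=south) : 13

! maze.move(dir=south) : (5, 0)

! maze.sense(dir=south) : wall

! stack.pop() : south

! maze.move(dir=north) : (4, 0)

! maze.sense(dir=north) : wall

! stack.pop() : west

! maze.move(dir=east) : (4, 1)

! stack.pop() : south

! maze.move(dir=north) : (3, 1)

! maze.sense(dir=north) : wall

! stack.pop() : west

! maze.move(dir=east) : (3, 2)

! stack.pop() : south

! maze.move(dir=north) : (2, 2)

! maze.sense(dir=north) : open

! stack.push(x=north) : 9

! maze.move(dir=north) : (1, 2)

! maze.sense(dir=north) : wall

! maze.sense(dir=west) : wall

! stack.pop() : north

! maze.move(dir=south) : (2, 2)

! stack.pop() : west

! maze.move(dir=east) : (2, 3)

! maze.sense(dir=east) : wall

! stack.pop() : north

! maze.move(dir=south) : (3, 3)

! maze.sense(dir=east) : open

! stack.push(x=east) : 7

! maze.move(dir=east) : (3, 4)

! maze.sense(dir=south) : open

! stack.push(x=south) : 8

! maze.move(dir=south) : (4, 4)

! maze.sense(dir=south) : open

! stack.push(x=south) : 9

! maze.move(dir=south) : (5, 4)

! maze.sense(dir=south) : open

! stack.push(x=south) : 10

! maze.move(dir=south) : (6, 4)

! maze.sense(dir=south) : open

! stack.push(x=south) : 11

! maze.move(dir=south) : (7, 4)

! maze.sense(dir=east) : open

! stack.push(x=east) : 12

! maze.move(dir=east) : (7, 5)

! maze.sense(dir=north) : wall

! maze.sense(dir=east) : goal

! maze.move(dir=east) : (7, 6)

Answer: (7, 6)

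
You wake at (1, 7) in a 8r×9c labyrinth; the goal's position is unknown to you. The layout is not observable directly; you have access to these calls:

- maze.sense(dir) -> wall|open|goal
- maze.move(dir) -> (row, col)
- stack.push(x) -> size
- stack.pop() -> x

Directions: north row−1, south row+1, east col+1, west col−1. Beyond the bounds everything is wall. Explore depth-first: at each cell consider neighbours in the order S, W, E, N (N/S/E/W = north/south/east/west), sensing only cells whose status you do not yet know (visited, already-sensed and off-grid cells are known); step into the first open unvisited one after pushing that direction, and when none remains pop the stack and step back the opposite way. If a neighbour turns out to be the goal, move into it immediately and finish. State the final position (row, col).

// 1. sense(dir='south') : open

// 2. push(x='south') : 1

// 3. move(dir='south') : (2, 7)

// 4. sense(dir='south') : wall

// 5. sense(dir='west') : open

// 6. push(x='west') : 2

// 7. move(dir='west') : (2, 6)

// 8. sense(dir='south') : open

// 9. push(x='south') : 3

// 10. move(dir='south') : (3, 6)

// 11. sense(dir='south') : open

// 12. push(x='south') : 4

// 13. move(dir='south') : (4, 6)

// 14. sense(dir='south') : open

// 15. push(x='south') : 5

// 16. move(dir='south') : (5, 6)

// 17. sense(dir='south') : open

// 18. push(x='south') : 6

// 19. move(dir='south') : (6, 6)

// 20. sense(dir='south') : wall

// 21. sense(dir='west') : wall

// 22. sense(dir='east') : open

// 23. push(x='east') : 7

// 24. move(dir='east') : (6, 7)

// 25. sense(dir='south') : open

// 26. push(x='south') : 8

// 27. move(dir='south') : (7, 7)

// 28. sense(dir='east') : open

// 29. push(x='east') : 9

// 30. move(dir='east') : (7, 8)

// 31. sense(dir='north') : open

// 32. push(x='north') : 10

// 33. move(dir='north') : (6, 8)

// 34. sense(dir='north') : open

// 35. push(x='north') : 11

// 36. move(dir='north') : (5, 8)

// 37. sense(dir='west') : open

// 38. push(x='west') : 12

// 39. move(dir='west') : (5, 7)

// 40. sense(dir='north') : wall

// 41. pop() : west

// 42. move(dir='east') : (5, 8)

// 43. sense(dir='north') : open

// 44. push(x='north') : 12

// 45. move(dir='north') : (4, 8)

// 46. sense(dir='north') : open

// 47. push(x='north') : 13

// 48. move(dir='north') : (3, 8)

// 49. sense(dir='north') : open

// 50. push(x='north') : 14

// 51. move(dir='north') : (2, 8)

// 52. sense(dir='north') : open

// 53. push(x='north') : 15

// 54. move(dir='north') : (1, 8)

// 55. sense(dir='north') : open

// 56. push(x='north') : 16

// 57. move(dir='north') : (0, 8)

// 58. sense(dir='west') : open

// 59. push(x='west') : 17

// 60. move(dir='west') : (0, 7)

// 61. sense(dir='west') : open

// 62. push(x='west') : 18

// 63. move(dir='west') : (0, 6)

// 64. sense(dir='south') : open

// 65. push(x='south') : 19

// 66. move(dir='south') : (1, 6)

// 67. sense(dir='west') : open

// 68. push(x='west') : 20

// 69. move(dir='west') : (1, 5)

// 70. sense(dir='south') : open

// 71. push(x='south') : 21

// 72. move(dir='south') : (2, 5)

// 73. sense(dir='south') : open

// 74. push(x='south') : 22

// 75. move(dir='south') : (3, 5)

// 76. sense(dir='south') : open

// 77. push(x='south') : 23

// 78. move(dir='south') : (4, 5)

// 79. sense(dir='south') : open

// 80. push(x='south') : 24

// 81. move(dir='south') : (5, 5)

// 82. sense(dir='west') : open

// 83. push(x='west') : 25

// 84. move(dir='west') : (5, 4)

// 85. sense(dir='south') : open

// 86. push(x='south') : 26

// 87. move(dir='south') : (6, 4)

// 88. sense(dir='south') : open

// 89. push(x='south') : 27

// 90. move(dir='south') : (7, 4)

// 91. sense(dir='west') : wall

// 92. sense(dir='east') : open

// 93. push(x='east') : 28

// 94. move(dir='east') : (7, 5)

// 95. pop() : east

// 96. move(dir='west') : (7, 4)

// 97. pop() : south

// 98. move(dir='north') : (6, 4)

// 99. sense(dir='west') : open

// 100. push(x='west') : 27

// 101. move(dir='west') : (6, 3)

// 102. sense(dir='west') : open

// 103. push(x='west') : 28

// 104. move(dir='west') : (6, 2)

// 105. sense(dir='south') : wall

// 106. sense(dir='west') : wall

// 107. sense(dir='north') : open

// 108. push(x='north') : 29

// 109. move(dir='north') : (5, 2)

// 110. sense(dir='west') : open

// 111. push(x='west') : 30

// 112. move(dir='west') : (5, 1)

// 113. sense(dir='west') : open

// 114. push(x='west') : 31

// 115. move(dir='west') : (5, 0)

// 116. sense(dir='south') : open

// 117. push(x='south') : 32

// 118. move(dir='south') : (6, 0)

// 119. sense(dir='south') : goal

// 120. move(dir='south') : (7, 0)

Answer: (7, 0)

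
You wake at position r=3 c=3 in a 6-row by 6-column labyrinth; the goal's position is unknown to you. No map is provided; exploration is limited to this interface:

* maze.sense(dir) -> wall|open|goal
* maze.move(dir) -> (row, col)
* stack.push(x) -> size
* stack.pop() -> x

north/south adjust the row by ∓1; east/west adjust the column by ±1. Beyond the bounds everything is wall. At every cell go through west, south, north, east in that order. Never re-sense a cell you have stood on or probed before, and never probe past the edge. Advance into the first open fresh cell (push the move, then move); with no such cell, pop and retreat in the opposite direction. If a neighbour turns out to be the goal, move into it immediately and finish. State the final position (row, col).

! maze.sense(west) == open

! stack.push(west) == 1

! maze.move(west) == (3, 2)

! maze.sense(west) == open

! stack.push(west) == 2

! maze.move(west) == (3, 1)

! maze.sense(west) == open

! stack.push(west) == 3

! maze.move(west) == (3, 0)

! maze.sense(south) == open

! stack.push(south) == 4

! maze.move(south) == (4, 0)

! maze.sense(south) == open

! stack.push(south) == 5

! maze.move(south) == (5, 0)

! maze.sense(east) == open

! stack.push(east) == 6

! maze.move(east) == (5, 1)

! maze.sense(north) == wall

! maze.sense(east) == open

! stack.push(east) == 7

! maze.move(east) == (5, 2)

! maze.sense(north) == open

! stack.push(north) == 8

! maze.move(north) == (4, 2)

! maze.sense(east) == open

! stack.push(east) == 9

! maze.move(east) == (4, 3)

! maze.sense(south) == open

! stack.push(south) == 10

! maze.move(south) == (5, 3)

! maze.sense(east) == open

! stack.push(east) == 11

! maze.move(east) == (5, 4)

! maze.sense(north) == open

! stack.push(north) == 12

! maze.move(north) == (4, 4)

! maze.sense(north) == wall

! maze.sense(east) == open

! stack.push(east) == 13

! maze.move(east) == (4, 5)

! maze.sense(south) == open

! stack.push(south) == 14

! maze.move(south) == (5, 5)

! stack.pop() == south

! maze.move(north) == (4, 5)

! maze.sense(north) == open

! stack.push(north) == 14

! maze.move(north) == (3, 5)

! maze.sense(north) == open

! stack.push(north) == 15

! maze.move(north) == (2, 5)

! maze.sense(west) == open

! stack.push(west) == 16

! maze.move(west) == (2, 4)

! maze.sense(west) == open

! stack.push(west) == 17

! maze.move(west) == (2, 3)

! maze.sense(west) == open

! stack.push(west) == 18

! maze.move(west) == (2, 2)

! maze.sense(west) == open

! stack.push(west) == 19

! maze.move(west) == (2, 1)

! maze.sense(west) == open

! stack.push(west) == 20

! maze.move(west) == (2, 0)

! maze.sense(north) == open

! stack.push(north) == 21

! maze.move(north) == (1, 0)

! maze.sense(north) == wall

! maze.sense(east) == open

! stack.push(east) == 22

! maze.move(east) == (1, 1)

! maze.sense(north) == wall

! maze.sense(east) == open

! stack.push(east) == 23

! maze.move(east) == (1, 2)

! maze.sense(north) == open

! stack.push(north) == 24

! maze.move(north) == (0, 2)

! maze.sense(east) == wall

! stack.pop() == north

! maze.move(south) == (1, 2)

! maze.sense(east) == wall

! stack.pop() == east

! maze.move(west) == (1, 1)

! stack.pop() == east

! maze.move(west) == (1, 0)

! stack.pop() == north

! maze.move(south) == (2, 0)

! stack.pop() == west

! maze.move(east) == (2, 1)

! stack.pop() == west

! maze.move(east) == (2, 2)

! stack.pop() == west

! maze.move(east) == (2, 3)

! stack.pop() == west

! maze.move(east) == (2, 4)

! maze.sense(north) == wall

! stack.pop() == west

! maze.move(east) == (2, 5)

! maze.sense(north) == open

! stack.push(north) == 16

! maze.move(north) == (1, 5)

! maze.sense(north) == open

! stack.push(north) == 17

! maze.move(north) == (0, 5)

! maze.sense(west) == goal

! maze.move(west) == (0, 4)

Answer: (0, 4)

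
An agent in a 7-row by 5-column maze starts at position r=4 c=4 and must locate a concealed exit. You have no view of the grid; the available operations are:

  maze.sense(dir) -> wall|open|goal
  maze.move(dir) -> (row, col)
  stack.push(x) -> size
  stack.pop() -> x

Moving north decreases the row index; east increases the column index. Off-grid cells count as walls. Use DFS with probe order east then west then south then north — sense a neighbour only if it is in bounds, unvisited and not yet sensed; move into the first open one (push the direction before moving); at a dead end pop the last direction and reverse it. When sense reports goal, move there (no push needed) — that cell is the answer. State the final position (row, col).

% maze.sense dir=west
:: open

% stack.push x=west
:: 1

% maze.move dir=west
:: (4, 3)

% maze.sense dir=west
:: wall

% maze.sense dir=south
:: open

% stack.push x=south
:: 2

% maze.move dir=south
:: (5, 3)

% maze.sense dir=east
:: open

% stack.push x=east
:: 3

% maze.move dir=east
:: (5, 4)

% maze.sense dir=south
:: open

% stack.push x=south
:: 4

% maze.move dir=south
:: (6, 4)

% maze.sense dir=west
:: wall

% stack.pop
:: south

% maze.move dir=north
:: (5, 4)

% stack.pop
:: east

% maze.move dir=west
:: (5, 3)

% maze.sense dir=west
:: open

% stack.push x=west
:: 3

% maze.move dir=west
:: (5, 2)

% maze.sense dir=west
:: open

% stack.push x=west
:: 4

% maze.move dir=west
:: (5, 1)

% maze.sense dir=west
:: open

% stack.push x=west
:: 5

% maze.move dir=west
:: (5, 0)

% maze.sense dir=south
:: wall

% maze.sense dir=north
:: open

% stack.push x=north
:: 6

% maze.move dir=north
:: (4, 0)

% maze.sense dir=east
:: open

% stack.push x=east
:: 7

% maze.move dir=east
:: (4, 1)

% maze.sense dir=north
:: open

% stack.push x=north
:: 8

% maze.move dir=north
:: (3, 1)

% maze.sense dir=east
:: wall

% maze.sense dir=west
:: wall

% maze.sense dir=north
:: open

% stack.push x=north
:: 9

% maze.move dir=north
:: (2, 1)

% maze.sense dir=east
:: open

% stack.push x=east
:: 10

% maze.move dir=east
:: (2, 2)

% maze.sense dir=east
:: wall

% maze.sense dir=north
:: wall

% stack.pop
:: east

% maze.move dir=west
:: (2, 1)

% maze.sense dir=west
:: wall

% maze.sense dir=north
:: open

% stack.push x=north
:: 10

% maze.move dir=north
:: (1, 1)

% maze.sense dir=west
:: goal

% maze.move dir=west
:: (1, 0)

Answer: (1, 0)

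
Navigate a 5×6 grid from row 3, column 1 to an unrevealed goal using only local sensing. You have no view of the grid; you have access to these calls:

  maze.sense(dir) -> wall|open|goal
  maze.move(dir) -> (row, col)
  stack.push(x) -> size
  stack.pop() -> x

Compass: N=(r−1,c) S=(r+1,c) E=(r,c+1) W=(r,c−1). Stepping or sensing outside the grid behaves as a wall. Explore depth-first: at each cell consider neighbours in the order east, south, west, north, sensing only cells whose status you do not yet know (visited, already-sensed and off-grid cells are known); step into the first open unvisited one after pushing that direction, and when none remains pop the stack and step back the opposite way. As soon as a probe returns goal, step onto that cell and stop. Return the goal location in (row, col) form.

-- maze.sense(dir='east') => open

-- stack.push(x='east') => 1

-- maze.move(dir='east') => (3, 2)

-- maze.sense(dir='east') => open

-- stack.push(x='east') => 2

-- maze.move(dir='east') => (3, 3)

-- maze.sense(dir='east') => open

-- stack.push(x='east') => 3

-- maze.move(dir='east') => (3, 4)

-- maze.sense(dir='east') => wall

-- maze.sense(dir='south') => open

-- stack.push(x='south') => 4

-- maze.move(dir='south') => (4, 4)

-- maze.sense(dir='east') => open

-- stack.push(x='east') => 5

-- maze.move(dir='east') => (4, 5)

-- stack.pop() => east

-- maze.move(dir='west') => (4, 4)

-- maze.sense(dir='west') => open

-- stack.push(x='west') => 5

-- maze.move(dir='west') => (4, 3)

-- maze.sense(dir='west') => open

-- stack.push(x='west') => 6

-- maze.move(dir='west') => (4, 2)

-- maze.sense(dir='west') => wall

-- stack.pop() => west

-- maze.move(dir='east') => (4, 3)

-- stack.pop() => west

-- maze.move(dir='east') => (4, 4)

-- stack.pop() => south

-- maze.move(dir='north') => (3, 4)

-- maze.sense(dir='north') => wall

-- stack.pop() => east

-- maze.move(dir='west') => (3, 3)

-- maze.sense(dir='north') => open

-- stack.push(x='north') => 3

-- maze.move(dir='north') => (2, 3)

-- maze.sense(dir='west') => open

-- stack.push(x='west') => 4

-- maze.move(dir='west') => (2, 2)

-- maze.sense(dir='west') => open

-- stack.push(x='west') => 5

-- maze.move(dir='west') => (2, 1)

-- maze.sense(dir='west') => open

-- stack.push(x='west') => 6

-- maze.move(dir='west') => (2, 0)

-- maze.sense(dir='south') => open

-- stack.push(x='south') => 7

-- maze.move(dir='south') => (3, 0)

-- maze.sense(dir='south') => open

-- stack.push(x='south') => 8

-- maze.move(dir='south') => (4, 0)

-- stack.pop() => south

-- maze.move(dir='north') => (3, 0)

-- stack.pop() => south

-- maze.move(dir='north') => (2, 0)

-- maze.sense(dir='north') => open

-- stack.push(x='north') => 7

-- maze.move(dir='north') => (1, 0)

-- maze.sense(dir='east') => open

-- stack.push(x='east') => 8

-- maze.move(dir='east') => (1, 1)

-- maze.sense(dir='east') => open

-- stack.push(x='east') => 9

-- maze.move(dir='east') => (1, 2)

-- maze.sense(dir='east') => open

-- stack.push(x='east') => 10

-- maze.move(dir='east') => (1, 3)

-- maze.sense(dir='east') => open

-- stack.push(x='east') => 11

-- maze.move(dir='east') => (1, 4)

-- maze.sense(dir='east') => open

-- stack.push(x='east') => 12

-- maze.move(dir='east') => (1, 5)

-- maze.sense(dir='south') => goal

-- maze.move(dir='south') => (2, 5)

Answer: (2, 5)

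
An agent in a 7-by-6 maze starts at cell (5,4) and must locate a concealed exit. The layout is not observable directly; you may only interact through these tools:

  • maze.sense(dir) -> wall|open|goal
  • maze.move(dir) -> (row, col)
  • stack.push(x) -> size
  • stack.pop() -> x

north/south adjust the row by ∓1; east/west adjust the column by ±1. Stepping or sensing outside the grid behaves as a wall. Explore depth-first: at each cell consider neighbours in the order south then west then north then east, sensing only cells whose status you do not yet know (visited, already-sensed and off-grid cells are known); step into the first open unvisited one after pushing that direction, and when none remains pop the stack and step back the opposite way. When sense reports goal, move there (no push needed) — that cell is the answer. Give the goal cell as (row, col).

> sense dir='south'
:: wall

> sense dir='west'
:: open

> push x='west'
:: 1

> move dir='west'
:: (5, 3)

> sense dir='south'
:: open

> push x='south'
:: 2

> move dir='south'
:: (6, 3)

> sense dir='west'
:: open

> push x='west'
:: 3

> move dir='west'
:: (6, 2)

> sense dir='west'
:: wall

> sense dir='north'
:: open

> push x='north'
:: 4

> move dir='north'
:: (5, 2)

> sense dir='west'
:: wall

> sense dir='north'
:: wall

> pop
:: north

> move dir='south'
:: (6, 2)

> pop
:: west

> move dir='east'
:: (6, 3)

> pop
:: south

> move dir='north'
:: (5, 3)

> sense dir='north'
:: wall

> pop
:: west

> move dir='east'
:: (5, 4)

> sense dir='north'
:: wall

> sense dir='east'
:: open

> push x='east'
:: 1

> move dir='east'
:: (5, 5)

> sense dir='south'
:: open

> push x='south'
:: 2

> move dir='south'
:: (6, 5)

> pop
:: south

> move dir='north'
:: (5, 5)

> sense dir='north'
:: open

> push x='north'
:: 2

> move dir='north'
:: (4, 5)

> sense dir='north'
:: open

> push x='north'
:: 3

> move dir='north'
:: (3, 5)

> sense dir='west'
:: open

> push x='west'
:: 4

> move dir='west'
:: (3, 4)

> sense dir='west'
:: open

> push x='west'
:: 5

> move dir='west'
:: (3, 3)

> sense dir='west'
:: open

> push x='west'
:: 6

> move dir='west'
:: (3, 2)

> sense dir='west'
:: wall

> sense dir='north'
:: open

> push x='north'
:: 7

> move dir='north'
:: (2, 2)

> sense dir='west'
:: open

> push x='west'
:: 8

> move dir='west'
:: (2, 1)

> sense dir='west'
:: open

> push x='west'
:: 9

> move dir='west'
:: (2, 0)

> sense dir='south'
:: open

> push x='south'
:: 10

> move dir='south'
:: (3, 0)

> sense dir='south'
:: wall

> pop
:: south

> move dir='north'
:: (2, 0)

> sense dir='north'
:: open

> push x='north'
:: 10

> move dir='north'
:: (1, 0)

> sense dir='north'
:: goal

> move dir='north'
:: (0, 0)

Answer: (0, 0)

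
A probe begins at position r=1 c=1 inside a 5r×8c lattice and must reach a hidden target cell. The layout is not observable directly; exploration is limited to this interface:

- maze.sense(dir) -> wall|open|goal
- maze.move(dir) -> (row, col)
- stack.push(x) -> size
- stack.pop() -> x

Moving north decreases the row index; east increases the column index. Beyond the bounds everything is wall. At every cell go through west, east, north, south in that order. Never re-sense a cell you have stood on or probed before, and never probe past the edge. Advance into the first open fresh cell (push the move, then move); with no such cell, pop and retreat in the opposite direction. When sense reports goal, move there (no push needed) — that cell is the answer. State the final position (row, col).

% maze.sense dir='west'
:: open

% stack.push x='west'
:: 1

% maze.move dir='west'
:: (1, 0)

% maze.sense dir='north'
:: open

% stack.push x='north'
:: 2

% maze.move dir='north'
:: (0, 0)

% maze.sense dir='east'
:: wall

% stack.pop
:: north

% maze.move dir='south'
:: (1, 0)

% maze.sense dir='south'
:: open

% stack.push x='south'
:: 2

% maze.move dir='south'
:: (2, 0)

% maze.sense dir='east'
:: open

% stack.push x='east'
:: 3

% maze.move dir='east'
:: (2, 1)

% maze.sense dir='east'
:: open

% stack.push x='east'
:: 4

% maze.move dir='east'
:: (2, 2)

% maze.sense dir='east'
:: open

% stack.push x='east'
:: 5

% maze.move dir='east'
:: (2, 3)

% maze.sense dir='east'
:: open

% stack.push x='east'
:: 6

% maze.move dir='east'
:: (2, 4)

% maze.sense dir='east'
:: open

% stack.push x='east'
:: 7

% maze.move dir='east'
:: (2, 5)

% maze.sense dir='east'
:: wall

% maze.sense dir='north'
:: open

% stack.push x='north'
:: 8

% maze.move dir='north'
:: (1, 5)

% maze.sense dir='west'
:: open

% stack.push x='west'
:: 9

% maze.move dir='west'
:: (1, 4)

% maze.sense dir='west'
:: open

% stack.push x='west'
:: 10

% maze.move dir='west'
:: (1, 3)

% maze.sense dir='west'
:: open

% stack.push x='west'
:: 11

% maze.move dir='west'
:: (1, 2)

% maze.sense dir='north'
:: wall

% stack.pop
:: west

% maze.move dir='east'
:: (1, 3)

% maze.sense dir='north'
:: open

% stack.push x='north'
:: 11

% maze.move dir='north'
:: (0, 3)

% maze.sense dir='east'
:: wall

% stack.pop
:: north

% maze.move dir='south'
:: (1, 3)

% stack.pop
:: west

% maze.move dir='east'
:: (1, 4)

% stack.pop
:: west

% maze.move dir='east'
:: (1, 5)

% maze.sense dir='east'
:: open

% stack.push x='east'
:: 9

% maze.move dir='east'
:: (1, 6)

% maze.sense dir='east'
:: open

% stack.push x='east'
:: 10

% maze.move dir='east'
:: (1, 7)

% maze.sense dir='north'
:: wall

% maze.sense dir='south'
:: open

% stack.push x='south'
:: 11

% maze.move dir='south'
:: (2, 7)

% maze.sense dir='south'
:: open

% stack.push x='south'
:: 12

% maze.move dir='south'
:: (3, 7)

% maze.sense dir='west'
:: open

% stack.push x='west'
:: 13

% maze.move dir='west'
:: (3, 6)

% maze.sense dir='west'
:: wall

% maze.sense dir='south'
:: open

% stack.push x='south'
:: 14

% maze.move dir='south'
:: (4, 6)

% maze.sense dir='west'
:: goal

% maze.move dir='west'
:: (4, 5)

Answer: (4, 5)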